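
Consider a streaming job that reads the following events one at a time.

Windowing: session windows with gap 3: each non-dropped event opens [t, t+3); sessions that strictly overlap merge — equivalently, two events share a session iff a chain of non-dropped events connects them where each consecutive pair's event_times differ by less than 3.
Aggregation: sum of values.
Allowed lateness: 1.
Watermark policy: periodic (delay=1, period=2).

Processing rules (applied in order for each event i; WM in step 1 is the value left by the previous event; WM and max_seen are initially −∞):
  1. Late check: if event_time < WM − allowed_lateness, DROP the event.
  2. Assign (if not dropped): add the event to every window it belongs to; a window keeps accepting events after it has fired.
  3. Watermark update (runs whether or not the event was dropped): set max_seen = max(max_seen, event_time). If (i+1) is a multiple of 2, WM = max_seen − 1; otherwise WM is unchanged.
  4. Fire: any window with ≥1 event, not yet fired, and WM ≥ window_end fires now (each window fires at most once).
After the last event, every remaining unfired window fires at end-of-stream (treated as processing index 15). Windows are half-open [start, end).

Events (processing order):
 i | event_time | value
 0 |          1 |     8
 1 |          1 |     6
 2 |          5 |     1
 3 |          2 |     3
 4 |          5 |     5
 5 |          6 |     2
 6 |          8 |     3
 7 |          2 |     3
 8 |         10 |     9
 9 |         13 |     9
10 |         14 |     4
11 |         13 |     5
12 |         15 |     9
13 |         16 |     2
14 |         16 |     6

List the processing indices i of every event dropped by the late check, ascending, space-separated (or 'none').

7

i=0 t=1 v=8: → [1,4); WM=−∞
i=1 t=1 v=6: → [1,4); WM=0
i=2 t=5 v=1: → [5,8); WM=0
i=3 t=2 v=3: → [1,5); WM=4
i=4 t=5 v=5: → [5,8); WM=4
i=5 t=6 v=2: → [5,9); WM=5
i=6 t=8 v=3: → [5,11); WM=5
i=7 t=2 v=3: DROP (t<5-1); WM=7
i=8 t=10 v=9: → [5,13); WM=7
i=9 t=13 v=9: → [13,16); WM=12
i=10 t=14 v=4: → [13,17); WM=12
i=11 t=13 v=5: → [13,17); WM=13
i=12 t=15 v=9: → [13,18); WM=13
i=13 t=16 v=2: → [13,19); WM=15
i=14 t=16 v=6: → [13,19); WM=15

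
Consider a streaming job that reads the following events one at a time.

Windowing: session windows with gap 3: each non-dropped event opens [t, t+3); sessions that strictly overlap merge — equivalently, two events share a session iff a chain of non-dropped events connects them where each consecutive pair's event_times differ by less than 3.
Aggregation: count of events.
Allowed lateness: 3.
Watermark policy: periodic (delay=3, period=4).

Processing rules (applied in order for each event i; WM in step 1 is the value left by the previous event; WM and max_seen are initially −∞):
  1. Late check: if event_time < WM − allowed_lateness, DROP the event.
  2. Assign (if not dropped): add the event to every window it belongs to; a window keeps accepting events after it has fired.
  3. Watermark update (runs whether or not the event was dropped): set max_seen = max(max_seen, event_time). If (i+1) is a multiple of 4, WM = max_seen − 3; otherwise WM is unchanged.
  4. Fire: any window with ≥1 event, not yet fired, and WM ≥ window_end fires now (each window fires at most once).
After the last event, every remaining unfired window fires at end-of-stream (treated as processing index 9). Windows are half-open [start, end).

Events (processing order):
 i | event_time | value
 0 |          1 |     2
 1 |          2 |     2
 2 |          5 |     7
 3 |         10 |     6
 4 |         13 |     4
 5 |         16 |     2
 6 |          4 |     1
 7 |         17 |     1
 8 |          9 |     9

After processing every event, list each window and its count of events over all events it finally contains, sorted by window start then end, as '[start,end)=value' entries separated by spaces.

i=0 t=1 v=2: → [1,4); WM=−∞
i=1 t=2 v=2: → [1,5); WM=−∞
i=2 t=5 v=7: → [5,8); WM=−∞
i=3 t=10 v=6: → [10,13); WM=7
i=4 t=13 v=4: → [13,16); WM=7
i=5 t=16 v=2: → [16,19); WM=7
i=6 t=4 v=1: → [1,8); WM=7
i=7 t=17 v=1: → [16,20); WM=14
i=8 t=9 v=9: DROP (t<14-3); WM=14

[1,8)=4 [10,13)=1 [13,16)=1 [16,20)=2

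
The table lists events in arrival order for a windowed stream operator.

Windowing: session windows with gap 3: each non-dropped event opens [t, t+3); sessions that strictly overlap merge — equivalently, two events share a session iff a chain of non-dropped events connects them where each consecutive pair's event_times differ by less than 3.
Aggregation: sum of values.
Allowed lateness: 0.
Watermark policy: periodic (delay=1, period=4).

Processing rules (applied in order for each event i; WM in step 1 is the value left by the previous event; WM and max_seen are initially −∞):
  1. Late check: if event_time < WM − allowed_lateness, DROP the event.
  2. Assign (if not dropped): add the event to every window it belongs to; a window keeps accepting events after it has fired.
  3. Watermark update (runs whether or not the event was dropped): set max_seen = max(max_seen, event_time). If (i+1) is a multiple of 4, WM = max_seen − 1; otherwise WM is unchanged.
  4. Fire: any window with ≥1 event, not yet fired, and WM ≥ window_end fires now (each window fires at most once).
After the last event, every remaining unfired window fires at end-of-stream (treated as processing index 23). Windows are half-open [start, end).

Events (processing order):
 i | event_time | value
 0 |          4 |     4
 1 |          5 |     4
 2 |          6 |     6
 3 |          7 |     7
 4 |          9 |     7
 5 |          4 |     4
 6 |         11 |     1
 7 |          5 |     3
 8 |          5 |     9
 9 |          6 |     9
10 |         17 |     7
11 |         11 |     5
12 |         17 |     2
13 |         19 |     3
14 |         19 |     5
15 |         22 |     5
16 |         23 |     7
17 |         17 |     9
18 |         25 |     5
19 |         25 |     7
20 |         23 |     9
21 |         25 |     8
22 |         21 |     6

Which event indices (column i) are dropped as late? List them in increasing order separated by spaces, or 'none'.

i=0 t=4 v=4: → [4,7); WM=−∞
i=1 t=5 v=4: → [4,8); WM=−∞
i=2 t=6 v=6: → [4,9); WM=−∞
i=3 t=7 v=7: → [4,10); WM=6
i=4 t=9 v=7: → [4,12); WM=6
i=5 t=4 v=4: DROP (t<6-0); WM=6
i=6 t=11 v=1: → [4,14); WM=6
i=7 t=5 v=3: DROP (t<6-0); WM=10
i=8 t=5 v=9: DROP (t<10-0); WM=10
i=9 t=6 v=9: DROP (t<10-0); WM=10
i=10 t=17 v=7: → [17,20); WM=10
i=11 t=11 v=5: → [4,14); WM=16
i=12 t=17 v=2: → [17,20); WM=16
i=13 t=19 v=3: → [17,22); WM=16
i=14 t=19 v=5: → [17,22); WM=16
i=15 t=22 v=5: → [22,25); WM=21
i=16 t=23 v=7: → [22,26); WM=21
i=17 t=17 v=9: DROP (t<21-0); WM=21
i=18 t=25 v=5: → [22,28); WM=21
i=19 t=25 v=7: → [22,28); WM=24
i=20 t=23 v=9: DROP (t<24-0); WM=24
i=21 t=25 v=8: → [22,28); WM=24
i=22 t=21 v=6: DROP (t<24-0); WM=24

5 7 8 9 17 20 22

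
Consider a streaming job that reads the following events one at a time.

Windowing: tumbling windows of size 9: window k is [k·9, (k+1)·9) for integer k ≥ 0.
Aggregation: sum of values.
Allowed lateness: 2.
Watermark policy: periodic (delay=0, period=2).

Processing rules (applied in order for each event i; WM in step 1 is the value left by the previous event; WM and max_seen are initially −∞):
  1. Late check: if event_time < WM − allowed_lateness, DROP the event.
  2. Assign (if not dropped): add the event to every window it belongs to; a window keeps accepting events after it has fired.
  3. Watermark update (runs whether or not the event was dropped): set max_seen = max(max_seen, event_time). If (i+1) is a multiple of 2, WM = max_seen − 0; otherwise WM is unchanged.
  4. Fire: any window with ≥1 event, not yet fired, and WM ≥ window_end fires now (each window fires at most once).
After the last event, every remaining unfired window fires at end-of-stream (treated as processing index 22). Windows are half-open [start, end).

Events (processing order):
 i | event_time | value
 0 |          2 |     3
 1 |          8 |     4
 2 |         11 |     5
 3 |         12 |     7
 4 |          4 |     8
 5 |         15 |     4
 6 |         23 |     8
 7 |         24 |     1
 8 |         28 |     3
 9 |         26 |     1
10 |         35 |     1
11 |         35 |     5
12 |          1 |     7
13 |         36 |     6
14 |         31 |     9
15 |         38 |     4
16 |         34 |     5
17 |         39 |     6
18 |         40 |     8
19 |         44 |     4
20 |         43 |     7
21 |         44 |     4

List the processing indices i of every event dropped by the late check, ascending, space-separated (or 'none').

i=0 t=2 v=3: → [0,9); WM=−∞
i=1 t=8 v=4: → [0,9); WM=8
i=2 t=11 v=5: → [9,18); WM=8
i=3 t=12 v=7: → [9,18); WM=12; [0,9) fires=7
i=4 t=4 v=8: DROP (t<12-2); WM=12
i=5 t=15 v=4: → [9,18); WM=15
i=6 t=23 v=8: → [18,27); WM=15
i=7 t=24 v=1: → [18,27); WM=24; [9,18) fires=16
i=8 t=28 v=3: → [27,36); WM=24
i=9 t=26 v=1: → [18,27); WM=28; [18,27) fires=10
i=10 t=35 v=1: → [27,36); WM=28
i=11 t=35 v=5: → [27,36); WM=35
i=12 t=1 v=7: DROP (t<35-2); WM=35
i=13 t=36 v=6: → [36,45); WM=36; [27,36) fires=9
i=14 t=31 v=9: DROP (t<36-2); WM=36
i=15 t=38 v=4: → [36,45); WM=38
i=16 t=34 v=5: DROP (t<38-2); WM=38
i=17 t=39 v=6: → [36,45); WM=39
i=18 t=40 v=8: → [36,45); WM=39
i=19 t=44 v=4: → [36,45); WM=44
i=20 t=43 v=7: → [36,45); WM=44
i=21 t=44 v=4: → [36,45); WM=44

4 12 14 16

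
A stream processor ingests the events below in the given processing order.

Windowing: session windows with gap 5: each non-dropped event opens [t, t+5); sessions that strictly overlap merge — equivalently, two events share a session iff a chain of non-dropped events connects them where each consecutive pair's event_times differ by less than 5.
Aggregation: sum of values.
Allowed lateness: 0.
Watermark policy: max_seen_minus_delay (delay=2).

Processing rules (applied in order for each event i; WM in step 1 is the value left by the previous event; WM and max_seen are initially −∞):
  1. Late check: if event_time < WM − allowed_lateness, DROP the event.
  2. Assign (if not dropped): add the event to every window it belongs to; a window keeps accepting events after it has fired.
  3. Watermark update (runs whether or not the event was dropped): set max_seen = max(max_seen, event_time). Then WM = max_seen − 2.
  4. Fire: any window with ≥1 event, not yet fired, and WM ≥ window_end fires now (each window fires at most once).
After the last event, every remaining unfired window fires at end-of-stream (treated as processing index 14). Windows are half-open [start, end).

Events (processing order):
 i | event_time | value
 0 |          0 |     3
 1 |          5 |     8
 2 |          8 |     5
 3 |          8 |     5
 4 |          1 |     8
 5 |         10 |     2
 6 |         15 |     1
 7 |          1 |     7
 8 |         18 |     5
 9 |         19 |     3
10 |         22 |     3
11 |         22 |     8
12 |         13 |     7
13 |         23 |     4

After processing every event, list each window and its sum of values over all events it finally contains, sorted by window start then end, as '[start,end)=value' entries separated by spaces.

[0,5)=3 [5,15)=20 [15,28)=24

i=0 t=0 v=3: → [0,5); WM=-2
i=1 t=5 v=8: → [5,10); WM=3
i=2 t=8 v=5: → [5,13); WM=6
i=3 t=8 v=5: → [5,13); WM=6
i=4 t=1 v=8: DROP (t<6-0); WM=6
i=5 t=10 v=2: → [5,15); WM=8
i=6 t=15 v=1: → [15,20); WM=13
i=7 t=1 v=7: DROP (t<13-0); WM=13
i=8 t=18 v=5: → [15,23); WM=16
i=9 t=19 v=3: → [15,24); WM=17
i=10 t=22 v=3: → [15,27); WM=20
i=11 t=22 v=8: → [15,27); WM=20
i=12 t=13 v=7: DROP (t<20-0); WM=20
i=13 t=23 v=4: → [15,28); WM=21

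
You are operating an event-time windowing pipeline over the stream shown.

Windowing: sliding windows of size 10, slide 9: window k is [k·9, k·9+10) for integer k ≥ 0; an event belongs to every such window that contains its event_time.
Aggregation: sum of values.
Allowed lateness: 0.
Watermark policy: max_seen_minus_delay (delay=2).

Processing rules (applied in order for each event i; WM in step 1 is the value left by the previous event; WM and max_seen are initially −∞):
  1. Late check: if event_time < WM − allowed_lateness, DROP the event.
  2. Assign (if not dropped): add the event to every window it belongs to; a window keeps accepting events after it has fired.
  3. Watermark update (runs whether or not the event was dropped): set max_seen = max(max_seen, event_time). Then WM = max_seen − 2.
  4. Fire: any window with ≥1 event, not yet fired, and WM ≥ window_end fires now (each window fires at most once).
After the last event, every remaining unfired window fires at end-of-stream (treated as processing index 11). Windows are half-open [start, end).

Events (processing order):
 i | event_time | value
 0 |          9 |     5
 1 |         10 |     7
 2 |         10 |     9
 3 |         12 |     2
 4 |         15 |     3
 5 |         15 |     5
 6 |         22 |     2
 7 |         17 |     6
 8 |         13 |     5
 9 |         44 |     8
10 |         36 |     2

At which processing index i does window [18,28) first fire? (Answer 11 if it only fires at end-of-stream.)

i=0 t=9 v=5: → [9,19),[0,10); WM=7
i=1 t=10 v=7: → [9,19); WM=8
i=2 t=10 v=9: → [9,19); WM=8
i=3 t=12 v=2: → [9,19); WM=10; [0,10) fires=5
i=4 t=15 v=3: → [9,19); WM=13
i=5 t=15 v=5: → [9,19); WM=13
i=6 t=22 v=2: → [18,28); WM=20; [9,19) fires=31
i=7 t=17 v=6: DROP (t<20-0); WM=20
i=8 t=13 v=5: DROP (t<20-0); WM=20
i=9 t=44 v=8: → [36,46); WM=42; [18,28) fires=2
i=10 t=36 v=2: DROP (t<42-0); WM=42

9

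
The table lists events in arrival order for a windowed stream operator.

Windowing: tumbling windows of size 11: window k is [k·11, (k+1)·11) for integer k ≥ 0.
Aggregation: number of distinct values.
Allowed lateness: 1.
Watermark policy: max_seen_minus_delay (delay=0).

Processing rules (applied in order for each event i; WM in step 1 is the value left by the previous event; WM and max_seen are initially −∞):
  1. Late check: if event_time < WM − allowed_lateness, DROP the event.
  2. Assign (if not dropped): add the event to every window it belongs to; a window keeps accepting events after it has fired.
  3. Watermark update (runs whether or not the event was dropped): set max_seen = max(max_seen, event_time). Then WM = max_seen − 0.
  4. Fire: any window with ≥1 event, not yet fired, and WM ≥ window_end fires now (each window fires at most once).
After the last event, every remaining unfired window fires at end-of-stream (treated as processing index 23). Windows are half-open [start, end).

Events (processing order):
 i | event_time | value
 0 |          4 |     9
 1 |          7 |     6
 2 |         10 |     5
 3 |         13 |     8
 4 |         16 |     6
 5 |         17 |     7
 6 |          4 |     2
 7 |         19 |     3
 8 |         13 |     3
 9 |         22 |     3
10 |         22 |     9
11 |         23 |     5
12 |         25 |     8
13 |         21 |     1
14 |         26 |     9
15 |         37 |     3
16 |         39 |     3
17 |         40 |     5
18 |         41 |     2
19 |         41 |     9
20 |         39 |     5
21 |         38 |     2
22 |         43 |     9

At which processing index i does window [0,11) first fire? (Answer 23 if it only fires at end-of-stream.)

3

i=0 t=4 v=9: → [0,11); WM=4
i=1 t=7 v=6: → [0,11); WM=7
i=2 t=10 v=5: → [0,11); WM=10
i=3 t=13 v=8: → [11,22); WM=13; [0,11) fires=3
i=4 t=16 v=6: → [11,22); WM=16
i=5 t=17 v=7: → [11,22); WM=17
i=6 t=4 v=2: DROP (t<17-1); WM=17
i=7 t=19 v=3: → [11,22); WM=19
i=8 t=13 v=3: DROP (t<19-1); WM=19
i=9 t=22 v=3: → [22,33); WM=22; [11,22) fires=4
i=10 t=22 v=9: → [22,33); WM=22
i=11 t=23 v=5: → [22,33); WM=23
i=12 t=25 v=8: → [22,33); WM=25
i=13 t=21 v=1: DROP (t<25-1); WM=25
i=14 t=26 v=9: → [22,33); WM=26
i=15 t=37 v=3: → [33,44); WM=37; [22,33) fires=4
i=16 t=39 v=3: → [33,44); WM=39
i=17 t=40 v=5: → [33,44); WM=40
i=18 t=41 v=2: → [33,44); WM=41
i=19 t=41 v=9: → [33,44); WM=41
i=20 t=39 v=5: DROP (t<41-1); WM=41
i=21 t=38 v=2: DROP (t<41-1); WM=41
i=22 t=43 v=9: → [33,44); WM=43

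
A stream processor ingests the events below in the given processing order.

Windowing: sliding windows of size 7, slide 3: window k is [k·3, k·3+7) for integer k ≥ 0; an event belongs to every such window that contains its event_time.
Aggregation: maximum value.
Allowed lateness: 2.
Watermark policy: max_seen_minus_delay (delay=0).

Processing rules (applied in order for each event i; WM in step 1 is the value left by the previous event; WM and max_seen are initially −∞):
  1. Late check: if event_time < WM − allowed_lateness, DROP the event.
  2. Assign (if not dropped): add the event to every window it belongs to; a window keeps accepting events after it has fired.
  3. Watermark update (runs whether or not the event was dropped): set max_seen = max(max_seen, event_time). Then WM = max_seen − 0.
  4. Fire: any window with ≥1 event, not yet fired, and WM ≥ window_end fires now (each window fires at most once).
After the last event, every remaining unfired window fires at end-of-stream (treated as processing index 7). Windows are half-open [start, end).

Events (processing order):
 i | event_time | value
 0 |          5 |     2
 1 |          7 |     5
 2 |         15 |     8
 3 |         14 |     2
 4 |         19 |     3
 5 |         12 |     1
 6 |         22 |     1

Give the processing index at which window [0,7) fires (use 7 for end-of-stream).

1

i=0 t=5 v=2: → [3,10),[0,7); WM=5
i=1 t=7 v=5: → [6,13),[3,10); WM=7; [0,7) fires=2
i=2 t=15 v=8: → [15,22),[12,19),[9,16); WM=15; [3,10) fires=5 [6,13) fires=5
i=3 t=14 v=2: → [12,19),[9,16); WM=15
i=4 t=19 v=3: → [18,25),[15,22); WM=19; [9,16) fires=8 [12,19) fires=8
i=5 t=12 v=1: DROP (t<19-2); WM=19
i=6 t=22 v=1: → [21,28),[18,25); WM=22; [15,22) fires=8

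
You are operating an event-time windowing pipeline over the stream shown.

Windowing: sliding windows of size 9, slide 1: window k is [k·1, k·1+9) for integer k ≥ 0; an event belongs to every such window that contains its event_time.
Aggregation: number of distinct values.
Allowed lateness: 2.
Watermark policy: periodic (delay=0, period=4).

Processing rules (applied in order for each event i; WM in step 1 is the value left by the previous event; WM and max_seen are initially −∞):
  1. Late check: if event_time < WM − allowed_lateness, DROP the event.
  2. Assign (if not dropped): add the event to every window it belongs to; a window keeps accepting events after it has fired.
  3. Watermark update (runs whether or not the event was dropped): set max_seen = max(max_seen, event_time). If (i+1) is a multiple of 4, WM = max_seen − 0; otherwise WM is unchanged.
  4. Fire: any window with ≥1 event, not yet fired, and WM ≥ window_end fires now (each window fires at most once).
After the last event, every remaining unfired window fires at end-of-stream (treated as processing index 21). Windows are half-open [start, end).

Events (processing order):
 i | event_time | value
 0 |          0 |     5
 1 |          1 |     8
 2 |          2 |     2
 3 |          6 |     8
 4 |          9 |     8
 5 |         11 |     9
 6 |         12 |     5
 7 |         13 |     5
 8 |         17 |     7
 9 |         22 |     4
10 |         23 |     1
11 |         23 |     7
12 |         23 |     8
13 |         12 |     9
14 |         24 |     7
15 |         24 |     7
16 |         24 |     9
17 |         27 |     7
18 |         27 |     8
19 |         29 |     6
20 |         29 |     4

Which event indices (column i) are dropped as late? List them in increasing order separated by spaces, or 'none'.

13

i=0 t=0 v=5: → [0,9); WM=−∞
i=1 t=1 v=8: → [1,10),[0,9); WM=−∞
i=2 t=2 v=2: → [2,11),[1,10),[0,9); WM=−∞
i=3 t=6 v=8: → [6,15),[5,14),[4,13),[3,12),[2,11),[1,10),[0,9); WM=6
i=4 t=9 v=8: → [9,18),[8,17),[7,16),[6,15),[5,14),[4,13),[3,12),[2,11),[1,10); WM=6
i=5 t=11 v=9: → [11,20),[10,19),[9,18),[8,17),[7,16),[6,15),[5,14),[4,13),[3,12); WM=6
i=6 t=12 v=5: → [12,21),[11,20),[10,19),[9,18),[8,17),[7,16),[6,15),[5,14),[4,13); WM=6
i=7 t=13 v=5: → [13,22),[12,21),[11,20),[10,19),[9,18),[8,17),[7,16),[6,15),[5,14); WM=13; [0,9) fires=3 [1,10) fires=2 [2,11) fires=2 [3,12) fires=2 [4,13) fires=3
i=8 t=17 v=7: → [17,26),[16,25),[15,24),[14,23),[13,22),[12,21),[11,20),[10,19),[9,18); WM=13
i=9 t=22 v=4: → [22,31),[21,30),[20,29),[19,28),[18,27),[17,26),[16,25),[15,24),[14,23); WM=13
i=10 t=23 v=1: → [23,32),[22,31),[21,30),[20,29),[19,28),[18,27),[17,26),[16,25),[15,24); WM=13
i=11 t=23 v=7: → [23,32),[22,31),[21,30),[20,29),[19,28),[18,27),[17,26),[16,25),[15,24); WM=23; [5,14) fires=3 [6,15) fires=3 [7,16) fires=3 [8,17) fires=3 [9,18) fires=4 [10,19) fires=3 [11,20) fires=3 [12,21) fires=2 [13,22) fires=2 [14,23) fires=2
i=12 t=23 v=8: → [23,32),[22,31),[21,30),[20,29),[19,28),[18,27),[17,26),[16,25),[15,24); WM=23
i=13 t=12 v=9: DROP (t<23-2); WM=23
i=14 t=24 v=7: → [24,33),[23,32),[22,31),[21,30),[20,29),[19,28),[18,27),[17,26),[16,25); WM=23
i=15 t=24 v=7: → [24,33),[23,32),[22,31),[21,30),[20,29),[19,28),[18,27),[17,26),[16,25); WM=24; [15,24) fires=4
i=16 t=24 v=9: → [24,33),[23,32),[22,31),[21,30),[20,29),[19,28),[18,27),[17,26),[16,25); WM=24
i=17 t=27 v=7: → [27,36),[26,35),[25,34),[24,33),[23,32),[22,31),[21,30),[20,29),[19,28); WM=24
i=18 t=27 v=8: → [27,36),[26,35),[25,34),[24,33),[23,32),[22,31),[21,30),[20,29),[19,28); WM=24
i=19 t=29 v=6: → [29,38),[28,37),[27,36),[26,35),[25,34),[24,33),[23,32),[22,31),[21,30); WM=29; [16,25) fires=5 [17,26) fires=5 [18,27) fires=5 [19,28) fires=5 [20,29) fires=5
i=20 t=29 v=4: → [29,38),[28,37),[27,36),[26,35),[25,34),[24,33),[23,32),[22,31),[21,30); WM=29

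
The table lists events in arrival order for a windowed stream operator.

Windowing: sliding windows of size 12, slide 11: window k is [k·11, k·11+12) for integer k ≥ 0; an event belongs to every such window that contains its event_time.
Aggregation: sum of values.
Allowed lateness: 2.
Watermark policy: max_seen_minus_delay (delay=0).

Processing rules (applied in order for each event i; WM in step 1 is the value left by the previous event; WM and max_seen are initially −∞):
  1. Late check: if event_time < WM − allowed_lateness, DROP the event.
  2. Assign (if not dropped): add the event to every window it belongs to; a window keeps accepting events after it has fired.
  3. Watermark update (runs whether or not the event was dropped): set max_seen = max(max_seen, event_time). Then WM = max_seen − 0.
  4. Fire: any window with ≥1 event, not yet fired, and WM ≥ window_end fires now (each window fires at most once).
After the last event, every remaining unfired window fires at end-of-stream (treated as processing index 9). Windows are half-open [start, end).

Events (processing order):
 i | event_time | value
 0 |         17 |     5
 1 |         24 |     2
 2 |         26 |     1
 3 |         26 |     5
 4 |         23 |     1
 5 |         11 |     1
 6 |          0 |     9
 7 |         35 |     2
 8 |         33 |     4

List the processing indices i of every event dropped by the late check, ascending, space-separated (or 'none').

i=0 t=17 v=5: → [11,23); WM=17
i=1 t=24 v=2: → [22,34); WM=24; [11,23) fires=5
i=2 t=26 v=1: → [22,34); WM=26
i=3 t=26 v=5: → [22,34); WM=26
i=4 t=23 v=1: DROP (t<26-2); WM=26
i=5 t=11 v=1: DROP (t<26-2); WM=26
i=6 t=0 v=9: DROP (t<26-2); WM=26
i=7 t=35 v=2: → [33,45); WM=35; [22,34) fires=8
i=8 t=33 v=4: → [33,45),[22,34); WM=35

4 5 6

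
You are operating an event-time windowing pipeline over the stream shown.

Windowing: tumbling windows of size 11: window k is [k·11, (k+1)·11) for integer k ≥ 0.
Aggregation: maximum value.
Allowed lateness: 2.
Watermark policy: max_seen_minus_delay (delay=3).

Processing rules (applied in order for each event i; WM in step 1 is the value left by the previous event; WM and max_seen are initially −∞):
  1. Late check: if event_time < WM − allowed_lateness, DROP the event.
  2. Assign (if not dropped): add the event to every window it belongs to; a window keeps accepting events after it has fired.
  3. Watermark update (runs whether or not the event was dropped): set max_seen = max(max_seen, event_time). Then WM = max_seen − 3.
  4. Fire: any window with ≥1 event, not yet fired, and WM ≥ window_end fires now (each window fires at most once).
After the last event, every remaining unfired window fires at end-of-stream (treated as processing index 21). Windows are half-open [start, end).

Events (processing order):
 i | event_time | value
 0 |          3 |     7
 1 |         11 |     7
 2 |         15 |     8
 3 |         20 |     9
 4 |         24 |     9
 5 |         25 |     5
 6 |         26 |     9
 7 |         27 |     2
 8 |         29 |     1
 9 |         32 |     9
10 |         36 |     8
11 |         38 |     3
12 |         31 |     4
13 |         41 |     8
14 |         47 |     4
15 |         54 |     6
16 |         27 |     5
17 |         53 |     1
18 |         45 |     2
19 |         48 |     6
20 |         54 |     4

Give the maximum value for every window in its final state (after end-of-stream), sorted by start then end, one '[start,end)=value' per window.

[0,11)=7 [11,22)=9 [22,33)=9 [33,44)=8 [44,55)=6

i=0 t=3 v=7: → [0,11); WM=0
i=1 t=11 v=7: → [11,22); WM=8
i=2 t=15 v=8: → [11,22); WM=12; [0,11) fires=7
i=3 t=20 v=9: → [11,22); WM=17
i=4 t=24 v=9: → [22,33); WM=21
i=5 t=25 v=5: → [22,33); WM=22; [11,22) fires=9
i=6 t=26 v=9: → [22,33); WM=23
i=7 t=27 v=2: → [22,33); WM=24
i=8 t=29 v=1: → [22,33); WM=26
i=9 t=32 v=9: → [22,33); WM=29
i=10 t=36 v=8: → [33,44); WM=33; [22,33) fires=9
i=11 t=38 v=3: → [33,44); WM=35
i=12 t=31 v=4: DROP (t<35-2); WM=35
i=13 t=41 v=8: → [33,44); WM=38
i=14 t=47 v=4: → [44,55); WM=44; [33,44) fires=8
i=15 t=54 v=6: → [44,55); WM=51
i=16 t=27 v=5: DROP (t<51-2); WM=51
i=17 t=53 v=1: → [44,55); WM=51
i=18 t=45 v=2: DROP (t<51-2); WM=51
i=19 t=48 v=6: DROP (t<51-2); WM=51
i=20 t=54 v=4: → [44,55); WM=51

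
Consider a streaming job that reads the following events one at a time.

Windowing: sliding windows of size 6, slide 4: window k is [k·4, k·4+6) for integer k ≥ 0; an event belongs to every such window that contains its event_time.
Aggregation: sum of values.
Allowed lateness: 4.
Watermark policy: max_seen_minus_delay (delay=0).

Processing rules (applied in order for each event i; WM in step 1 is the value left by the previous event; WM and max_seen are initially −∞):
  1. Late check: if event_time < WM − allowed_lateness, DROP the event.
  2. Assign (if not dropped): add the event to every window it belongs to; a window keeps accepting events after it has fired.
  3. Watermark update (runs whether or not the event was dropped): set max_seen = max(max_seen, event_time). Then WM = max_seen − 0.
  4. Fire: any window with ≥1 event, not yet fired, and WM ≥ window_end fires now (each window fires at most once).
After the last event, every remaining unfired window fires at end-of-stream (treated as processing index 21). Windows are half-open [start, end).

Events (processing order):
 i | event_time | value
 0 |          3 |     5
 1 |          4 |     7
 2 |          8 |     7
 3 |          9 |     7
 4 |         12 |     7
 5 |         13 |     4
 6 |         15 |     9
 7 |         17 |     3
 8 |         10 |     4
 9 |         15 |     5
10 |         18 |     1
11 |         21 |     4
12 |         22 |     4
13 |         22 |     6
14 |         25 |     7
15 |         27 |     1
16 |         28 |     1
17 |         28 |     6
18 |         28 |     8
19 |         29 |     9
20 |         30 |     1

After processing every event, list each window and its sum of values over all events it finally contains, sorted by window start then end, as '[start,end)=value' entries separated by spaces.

[0,6)=12 [4,10)=21 [8,14)=25 [12,18)=28 [16,22)=8 [20,26)=21 [24,30)=32 [28,34)=25

i=0 t=3 v=5: → [0,6); WM=3
i=1 t=4 v=7: → [4,10),[0,6); WM=4
i=2 t=8 v=7: → [8,14),[4,10); WM=8; [0,6) fires=12
i=3 t=9 v=7: → [8,14),[4,10); WM=9
i=4 t=12 v=7: → [12,18),[8,14); WM=12; [4,10) fires=21
i=5 t=13 v=4: → [12,18),[8,14); WM=13
i=6 t=15 v=9: → [12,18); WM=15; [8,14) fires=25
i=7 t=17 v=3: → [16,22),[12,18); WM=17
i=8 t=10 v=4: DROP (t<17-4); WM=17
i=9 t=15 v=5: → [12,18); WM=17
i=10 t=18 v=1: → [16,22); WM=18; [12,18) fires=28
i=11 t=21 v=4: → [20,26),[16,22); WM=21
i=12 t=22 v=4: → [20,26); WM=22; [16,22) fires=8
i=13 t=22 v=6: → [20,26); WM=22
i=14 t=25 v=7: → [24,30),[20,26); WM=25
i=15 t=27 v=1: → [24,30); WM=27; [20,26) fires=21
i=16 t=28 v=1: → [28,34),[24,30); WM=28
i=17 t=28 v=6: → [28,34),[24,30); WM=28
i=18 t=28 v=8: → [28,34),[24,30); WM=28
i=19 t=29 v=9: → [28,34),[24,30); WM=29
i=20 t=30 v=1: → [28,34); WM=30; [24,30) fires=32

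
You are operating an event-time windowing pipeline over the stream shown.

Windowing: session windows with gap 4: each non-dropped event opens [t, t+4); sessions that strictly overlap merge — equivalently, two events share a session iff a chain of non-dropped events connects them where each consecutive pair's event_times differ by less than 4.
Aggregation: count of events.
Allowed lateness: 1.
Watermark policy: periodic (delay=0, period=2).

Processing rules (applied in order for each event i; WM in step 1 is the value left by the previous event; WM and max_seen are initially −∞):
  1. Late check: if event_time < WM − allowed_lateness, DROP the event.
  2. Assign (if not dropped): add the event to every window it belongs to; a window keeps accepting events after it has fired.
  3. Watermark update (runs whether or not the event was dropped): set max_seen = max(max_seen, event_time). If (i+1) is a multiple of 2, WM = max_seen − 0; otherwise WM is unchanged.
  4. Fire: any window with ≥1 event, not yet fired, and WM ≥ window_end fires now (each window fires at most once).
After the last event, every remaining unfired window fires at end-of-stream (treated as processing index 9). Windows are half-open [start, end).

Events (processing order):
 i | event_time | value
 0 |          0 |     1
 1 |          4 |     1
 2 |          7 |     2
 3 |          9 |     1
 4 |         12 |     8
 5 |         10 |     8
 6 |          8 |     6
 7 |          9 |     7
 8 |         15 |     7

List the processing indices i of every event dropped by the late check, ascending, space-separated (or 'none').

6 7

i=0 t=0 v=1: → [0,4); WM=−∞
i=1 t=4 v=1: → [4,8); WM=4
i=2 t=7 v=2: → [4,11); WM=4
i=3 t=9 v=1: → [4,13); WM=9
i=4 t=12 v=8: → [4,16); WM=9
i=5 t=10 v=8: → [4,16); WM=12
i=6 t=8 v=6: DROP (t<12-1); WM=12
i=7 t=9 v=7: DROP (t<12-1); WM=12
i=8 t=15 v=7: → [4,19); WM=12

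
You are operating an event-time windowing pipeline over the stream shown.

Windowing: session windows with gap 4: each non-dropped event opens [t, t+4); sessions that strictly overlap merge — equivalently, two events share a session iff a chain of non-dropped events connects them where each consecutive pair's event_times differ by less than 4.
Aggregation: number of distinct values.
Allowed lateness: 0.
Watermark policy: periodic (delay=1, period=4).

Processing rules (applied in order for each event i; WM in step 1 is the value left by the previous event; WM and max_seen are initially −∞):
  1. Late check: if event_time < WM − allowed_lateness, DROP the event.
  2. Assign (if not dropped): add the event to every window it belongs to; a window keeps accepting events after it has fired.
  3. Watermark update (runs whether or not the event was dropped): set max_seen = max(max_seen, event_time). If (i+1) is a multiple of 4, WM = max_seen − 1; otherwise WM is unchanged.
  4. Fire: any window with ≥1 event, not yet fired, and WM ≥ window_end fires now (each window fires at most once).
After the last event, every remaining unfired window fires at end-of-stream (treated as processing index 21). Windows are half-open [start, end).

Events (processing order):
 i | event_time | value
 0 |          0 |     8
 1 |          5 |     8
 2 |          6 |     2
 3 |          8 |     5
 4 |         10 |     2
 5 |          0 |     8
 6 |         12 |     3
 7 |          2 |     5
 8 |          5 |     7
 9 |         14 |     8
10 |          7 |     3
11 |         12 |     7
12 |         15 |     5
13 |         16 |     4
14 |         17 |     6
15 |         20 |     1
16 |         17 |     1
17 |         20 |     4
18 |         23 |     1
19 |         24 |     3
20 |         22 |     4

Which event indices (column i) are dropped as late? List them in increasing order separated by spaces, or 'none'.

5 7 8 10 16 20

i=0 t=0 v=8: → [0,4); WM=−∞
i=1 t=5 v=8: → [5,9); WM=−∞
i=2 t=6 v=2: → [5,10); WM=−∞
i=3 t=8 v=5: → [5,12); WM=7
i=4 t=10 v=2: → [5,14); WM=7
i=5 t=0 v=8: DROP (t<7-0); WM=7
i=6 t=12 v=3: → [5,16); WM=7
i=7 t=2 v=5: DROP (t<7-0); WM=11
i=8 t=5 v=7: DROP (t<11-0); WM=11
i=9 t=14 v=8: → [5,18); WM=11
i=10 t=7 v=3: DROP (t<11-0); WM=11
i=11 t=12 v=7: → [5,18); WM=13
i=12 t=15 v=5: → [5,19); WM=13
i=13 t=16 v=4: → [5,20); WM=13
i=14 t=17 v=6: → [5,21); WM=13
i=15 t=20 v=1: → [5,24); WM=19
i=16 t=17 v=1: DROP (t<19-0); WM=19
i=17 t=20 v=4: → [5,24); WM=19
i=18 t=23 v=1: → [5,27); WM=19
i=19 t=24 v=3: → [5,28); WM=23
i=20 t=22 v=4: DROP (t<23-0); WM=23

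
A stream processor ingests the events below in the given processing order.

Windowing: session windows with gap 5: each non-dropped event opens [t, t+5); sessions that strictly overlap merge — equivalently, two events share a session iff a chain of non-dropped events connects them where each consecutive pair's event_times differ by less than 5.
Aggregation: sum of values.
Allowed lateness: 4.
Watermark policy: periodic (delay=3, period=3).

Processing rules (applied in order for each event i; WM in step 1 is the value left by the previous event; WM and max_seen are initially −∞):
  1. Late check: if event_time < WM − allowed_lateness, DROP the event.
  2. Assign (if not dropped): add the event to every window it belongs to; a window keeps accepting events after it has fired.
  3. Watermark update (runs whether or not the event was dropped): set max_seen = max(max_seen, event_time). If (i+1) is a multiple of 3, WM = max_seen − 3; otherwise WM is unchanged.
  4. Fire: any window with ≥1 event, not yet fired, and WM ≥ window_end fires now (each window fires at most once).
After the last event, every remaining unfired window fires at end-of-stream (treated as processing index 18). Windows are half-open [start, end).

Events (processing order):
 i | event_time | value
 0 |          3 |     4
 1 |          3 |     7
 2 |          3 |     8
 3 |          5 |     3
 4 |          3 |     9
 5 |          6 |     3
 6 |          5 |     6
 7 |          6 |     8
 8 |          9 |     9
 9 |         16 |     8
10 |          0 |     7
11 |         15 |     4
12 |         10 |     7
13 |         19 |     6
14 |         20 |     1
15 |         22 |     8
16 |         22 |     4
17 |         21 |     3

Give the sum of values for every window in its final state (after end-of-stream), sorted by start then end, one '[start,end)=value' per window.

[3,15)=64 [15,27)=34

i=0 t=3 v=4: → [3,8); WM=−∞
i=1 t=3 v=7: → [3,8); WM=−∞
i=2 t=3 v=8: → [3,8); WM=0
i=3 t=5 v=3: → [3,10); WM=0
i=4 t=3 v=9: → [3,10); WM=0
i=5 t=6 v=3: → [3,11); WM=3
i=6 t=5 v=6: → [3,11); WM=3
i=7 t=6 v=8: → [3,11); WM=3
i=8 t=9 v=9: → [3,14); WM=6
i=9 t=16 v=8: → [16,21); WM=6
i=10 t=0 v=7: DROP (t<6-4); WM=6
i=11 t=15 v=4: → [15,21); WM=13
i=12 t=10 v=7: → [3,15); WM=13
i=13 t=19 v=6: → [15,24); WM=13
i=14 t=20 v=1: → [15,25); WM=17
i=15 t=22 v=8: → [15,27); WM=17
i=16 t=22 v=4: → [15,27); WM=17
i=17 t=21 v=3: → [15,27); WM=19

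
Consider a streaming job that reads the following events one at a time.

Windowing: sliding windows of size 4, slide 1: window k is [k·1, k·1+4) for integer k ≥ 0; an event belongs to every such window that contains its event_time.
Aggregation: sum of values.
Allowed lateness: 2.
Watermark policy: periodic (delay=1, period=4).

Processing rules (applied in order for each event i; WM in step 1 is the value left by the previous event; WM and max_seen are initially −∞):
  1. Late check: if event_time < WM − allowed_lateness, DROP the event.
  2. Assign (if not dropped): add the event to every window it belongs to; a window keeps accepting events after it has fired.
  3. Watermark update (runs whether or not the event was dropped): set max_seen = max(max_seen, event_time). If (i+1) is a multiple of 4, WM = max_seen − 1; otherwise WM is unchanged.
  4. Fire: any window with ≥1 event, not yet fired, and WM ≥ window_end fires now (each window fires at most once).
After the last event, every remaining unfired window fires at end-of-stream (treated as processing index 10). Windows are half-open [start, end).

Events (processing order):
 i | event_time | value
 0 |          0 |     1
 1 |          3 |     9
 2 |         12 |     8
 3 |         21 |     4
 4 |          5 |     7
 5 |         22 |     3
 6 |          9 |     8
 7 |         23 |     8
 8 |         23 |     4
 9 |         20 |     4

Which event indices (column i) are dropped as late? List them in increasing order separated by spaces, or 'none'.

i=0 t=0 v=1: → [0,4); WM=−∞
i=1 t=3 v=9: → [3,7),[2,6),[1,5),[0,4); WM=−∞
i=2 t=12 v=8: → [12,16),[11,15),[10,14),[9,13); WM=−∞
i=3 t=21 v=4: → [21,25),[20,24),[19,23),[18,22); WM=20; [0,4) fires=10 [1,5) fires=9 [2,6) fires=9 [3,7) fires=9 [9,13) fires=8 [10,14) fires=8 [11,15) fires=8 [12,16) fires=8
i=4 t=5 v=7: DROP (t<20-2); WM=20
i=5 t=22 v=3: → [22,26),[21,25),[20,24),[19,23); WM=20
i=6 t=9 v=8: DROP (t<20-2); WM=20
i=7 t=23 v=8: → [23,27),[22,26),[21,25),[20,24); WM=22; [18,22) fires=4
i=8 t=23 v=4: → [23,27),[22,26),[21,25),[20,24); WM=22
i=9 t=20 v=4: → [20,24),[19,23),[18,22),[17,21); WM=22; [17,21) fires=4

4 6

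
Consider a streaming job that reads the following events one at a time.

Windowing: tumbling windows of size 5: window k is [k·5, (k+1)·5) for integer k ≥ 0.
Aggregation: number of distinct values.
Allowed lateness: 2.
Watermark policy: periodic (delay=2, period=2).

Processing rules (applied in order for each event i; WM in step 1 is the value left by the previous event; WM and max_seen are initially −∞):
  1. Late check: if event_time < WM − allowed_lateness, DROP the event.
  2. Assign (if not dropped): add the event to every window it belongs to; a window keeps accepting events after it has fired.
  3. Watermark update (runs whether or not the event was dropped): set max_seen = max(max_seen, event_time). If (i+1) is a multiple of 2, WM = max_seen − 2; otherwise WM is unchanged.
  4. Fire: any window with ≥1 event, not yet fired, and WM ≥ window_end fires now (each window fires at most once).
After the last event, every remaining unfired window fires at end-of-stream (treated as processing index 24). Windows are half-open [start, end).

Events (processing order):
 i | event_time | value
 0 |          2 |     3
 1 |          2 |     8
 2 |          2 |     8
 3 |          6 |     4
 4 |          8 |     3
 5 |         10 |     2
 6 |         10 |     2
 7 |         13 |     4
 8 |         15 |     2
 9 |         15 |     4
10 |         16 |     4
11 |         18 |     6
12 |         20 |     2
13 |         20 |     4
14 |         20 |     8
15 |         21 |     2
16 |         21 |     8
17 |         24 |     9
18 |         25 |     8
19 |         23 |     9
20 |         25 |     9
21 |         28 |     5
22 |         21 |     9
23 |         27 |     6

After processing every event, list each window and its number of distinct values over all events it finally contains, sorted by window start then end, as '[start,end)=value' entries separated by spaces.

[0,5)=2 [5,10)=2 [10,15)=2 [15,20)=3 [20,25)=4 [25,30)=4

i=0 t=2 v=3: → [0,5); WM=−∞
i=1 t=2 v=8: → [0,5); WM=0
i=2 t=2 v=8: → [0,5); WM=0
i=3 t=6 v=4: → [5,10); WM=4
i=4 t=8 v=3: → [5,10); WM=4
i=5 t=10 v=2: → [10,15); WM=8; [0,5) fires=2
i=6 t=10 v=2: → [10,15); WM=8
i=7 t=13 v=4: → [10,15); WM=11; [5,10) fires=2
i=8 t=15 v=2: → [15,20); WM=11
i=9 t=15 v=4: → [15,20); WM=13
i=10 t=16 v=4: → [15,20); WM=13
i=11 t=18 v=6: → [15,20); WM=16; [10,15) fires=2
i=12 t=20 v=2: → [20,25); WM=16
i=13 t=20 v=4: → [20,25); WM=18
i=14 t=20 v=8: → [20,25); WM=18
i=15 t=21 v=2: → [20,25); WM=19
i=16 t=21 v=8: → [20,25); WM=19
i=17 t=24 v=9: → [20,25); WM=22; [15,20) fires=3
i=18 t=25 v=8: → [25,30); WM=22
i=19 t=23 v=9: → [20,25); WM=23
i=20 t=25 v=9: → [25,30); WM=23
i=21 t=28 v=5: → [25,30); WM=26; [20,25) fires=4
i=22 t=21 v=9: DROP (t<26-2); WM=26
i=23 t=27 v=6: → [25,30); WM=26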